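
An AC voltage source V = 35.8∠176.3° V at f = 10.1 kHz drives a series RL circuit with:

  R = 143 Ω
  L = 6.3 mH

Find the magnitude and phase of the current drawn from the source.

Step 1 — Angular frequency: ω = 2π·f = 2π·1.01e+04 = 6.346e+04 rad/s.
Step 2 — Component impedances:
  R: Z = R = 143 Ω
  L: Z = jωL = j·6.346e+04·0.0063 = 0 + j399.8 Ω
Step 3 — Series combination: Z_total = R + L = 143 + j399.8 Ω = 424.6∠70.3° Ω.
Step 4 — Source phasor: V = 35.8∠176.3° V = -35.73 + j2.31 V.
Step 5 — Ohm's law: I = V / Z_total = (-35.73 + j2.31) / (143 + j399.8) = -0.02321 + j0.08106 A.
Step 6 — Convert to polar: |I| = 0.08431 A, ∠I = 106.0°.

I = 0.08431∠106.0° A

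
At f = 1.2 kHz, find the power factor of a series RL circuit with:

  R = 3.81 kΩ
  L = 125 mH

Step 1 — Angular frequency: ω = 2π·f = 2π·1200 = 7540 rad/s.
Step 2 — Component impedances:
  R: Z = R = 3810 Ω
  L: Z = jωL = j·7540·0.125 = 0 + j942.5 Ω
Step 3 — Series combination: Z_total = R + L = 3810 + j942.5 Ω = 3925∠13.9° Ω.
Step 4 — Power factor: PF = cos(φ) = Re(Z)/|Z| = 3810/3925 = 0.9707.
Step 5 — Type: Im(Z) = 942.5 ⇒ lagging (phase φ = 13.9°).

PF = 0.9707 (lagging, φ = 13.9°)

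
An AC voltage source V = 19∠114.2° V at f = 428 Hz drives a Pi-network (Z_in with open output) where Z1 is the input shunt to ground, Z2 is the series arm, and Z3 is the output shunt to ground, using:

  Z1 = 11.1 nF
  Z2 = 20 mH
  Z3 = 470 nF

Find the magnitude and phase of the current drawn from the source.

Step 1 — Angular frequency: ω = 2π·f = 2π·428 = 2689 rad/s.
Step 2 — Component impedances:
  Z1: Z = 1/(jωC) = -j/(ω·C) = 0 - j3.35e+04 Ω
  Z2: Z = jωL = j·2689·0.02 = 0 + j53.78 Ω
  Z3: Z = 1/(jωC) = -j/(ω·C) = 0 - j791.2 Ω
Step 3 — With open output, the series arm Z2 and the output shunt Z3 appear in series to ground: Z2 + Z3 = 0 - j737.4 Ω.
Step 4 — Parallel with input shunt Z1: Z_in = Z1 || (Z2 + Z3) = 0 - j721.5 Ω = 721.5∠-90.0° Ω.
Step 5 — Source phasor: V = 19∠114.2° V = -7.789 + j17.33 V.
Step 6 — Ohm's law: I = V / Z_total = (-7.789 + j17.33) / (0 - j721.5) = -0.02402 - j0.01079 A.
Step 7 — Convert to polar: |I| = 0.02633 A, ∠I = -155.8°.

I = 0.02633∠-155.8° A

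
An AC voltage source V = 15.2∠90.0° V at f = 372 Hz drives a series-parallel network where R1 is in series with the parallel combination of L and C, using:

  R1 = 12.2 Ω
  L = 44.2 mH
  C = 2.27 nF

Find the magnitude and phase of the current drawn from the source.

Step 1 — Angular frequency: ω = 2π·f = 2π·372 = 2337 rad/s.
Step 2 — Component impedances:
  R1: Z = R = 12.2 Ω
  L: Z = jωL = j·2337·0.0442 = 0 + j103.3 Ω
  C: Z = 1/(jωC) = -j/(ω·C) = 0 - j1.885e+05 Ω
Step 3 — Parallel branch: L || C = 1/(1/L + 1/C) = 0 + j103.4 Ω.
Step 4 — Series with R1: Z_total = R1 + (L || C) = 12.2 + j103.4 Ω = 104.1∠83.3° Ω.
Step 5 — Source phasor: V = 15.2∠90.0° V = 0 + j15.2 V.
Step 6 — Ohm's law: I = V / Z_total = (0 + j15.2) / (12.2 + j103.4) = 0.145 + j0.01712 A.
Step 7 — Convert to polar: |I| = 0.146 A, ∠I = 6.7°.

I = 0.146∠6.7° A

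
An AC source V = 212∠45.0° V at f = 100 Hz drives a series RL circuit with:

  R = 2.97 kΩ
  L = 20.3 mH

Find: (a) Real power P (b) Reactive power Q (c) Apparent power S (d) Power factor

Step 1 — Angular frequency: ω = 2π·f = 2π·100 = 628.3 rad/s.
Step 2 — Component impedances:
  R: Z = R = 2970 Ω
  L: Z = jωL = j·628.3·0.0203 = 0 + j12.75 Ω
Step 3 — Series combination: Z_total = R + L = 2970 + j12.75 Ω = 2970∠0.2° Ω.
Step 4 — Source phasor: V = 212∠45.0° V = 149.9 + j149.9 V.
Step 5 — Current: I = V / Z = 0.05069 + j0.05026 A = 0.07138∠44.8° A.
Step 6 — Complex power: S = V·I* = 15.13 + j0.06499 VA.
Step 7 — Real power: P = Re(S) = 15.13 W.
Step 8 — Reactive power: Q = Im(S) = 0.06499 VAR.
Step 9 — Apparent power: |S| = 15.13 VA.
Step 10 — Power factor: PF = P/|S| = 1 (lagging).

(a) P = 15.13 W  (b) Q = 0.06499 VAR  (c) S = 15.13 VA  (d) PF = 1 (lagging)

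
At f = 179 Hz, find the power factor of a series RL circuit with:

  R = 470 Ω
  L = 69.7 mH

Step 1 — Angular frequency: ω = 2π·f = 2π·179 = 1125 rad/s.
Step 2 — Component impedances:
  R: Z = R = 470 Ω
  L: Z = jωL = j·1125·0.0697 = 0 + j78.39 Ω
Step 3 — Series combination: Z_total = R + L = 470 + j78.39 Ω = 476.5∠9.5° Ω.
Step 4 — Power factor: PF = cos(φ) = Re(Z)/|Z| = 470/476.5 = 0.9864.
Step 5 — Type: Im(Z) = 78.39 ⇒ lagging (phase φ = 9.5°).

PF = 0.9864 (lagging, φ = 9.5°)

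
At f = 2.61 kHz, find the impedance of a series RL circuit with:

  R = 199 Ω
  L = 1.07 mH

Step 1 — Angular frequency: ω = 2π·f = 2π·2610 = 1.64e+04 rad/s.
Step 2 — Component impedances:
  R: Z = R = 199 Ω
  L: Z = jωL = j·1.64e+04·0.00107 = 0 + j17.55 Ω
Step 3 — Series combination: Z_total = R + L = 199 + j17.55 Ω = 199.8∠5.0° Ω.

Z = 199 + j17.55 Ω = 199.8∠5.0° Ω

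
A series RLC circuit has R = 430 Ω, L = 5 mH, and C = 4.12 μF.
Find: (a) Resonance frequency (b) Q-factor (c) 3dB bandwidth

Step 1 — Resonance: ω₀ = 1/√(LC) = 1/√(0.005·4.12e-06) = 6967 rad/s.
Step 2 — f₀ = ω₀/(2π) = 1109 Hz.
Step 3 — Series Q: Q = ω₀L/R = 6967·0.005/430 = 0.08102.
Step 4 — Bandwidth: Δω = ω₀/Q = 8.6e+04 rad/s; BW = Δω/(2π) = 1.369e+04 Hz.

(a) f₀ = 1109 Hz  (b) Q = 0.08102  (c) BW = 1.369e+04 Hz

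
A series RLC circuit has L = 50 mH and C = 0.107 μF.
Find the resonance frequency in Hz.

Step 1 — Resonance condition Im(Z)=0 gives ω₀ = 1/√(LC).
Step 2 — ω₀ = 1/√(0.05·1.07e-07) = 1.367e+04 rad/s.
Step 3 — f₀ = ω₀/(2π) = 2176 Hz.

f₀ = 2176 Hz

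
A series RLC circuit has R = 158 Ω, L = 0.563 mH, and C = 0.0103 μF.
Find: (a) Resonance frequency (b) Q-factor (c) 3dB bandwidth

Step 1 — Resonance: ω₀ = 1/√(LC) = 1/√(0.000563·1.03e-08) = 4.153e+05 rad/s.
Step 2 — f₀ = ω₀/(2π) = 6.609e+04 Hz.
Step 3 — Series Q: Q = ω₀L/R = 4.153e+05·0.000563/158 = 1.48.
Step 4 — Bandwidth: Δω = ω₀/Q = 2.806e+05 rad/s; BW = Δω/(2π) = 4.467e+04 Hz.

(a) f₀ = 6.609e+04 Hz  (b) Q = 1.48  (c) BW = 4.467e+04 Hz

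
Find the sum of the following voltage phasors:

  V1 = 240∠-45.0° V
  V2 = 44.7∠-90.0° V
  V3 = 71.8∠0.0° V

Step 1 — Convert each phasor to rectangular form:
  V1 = 240·(cos(-45.0°) + j·sin(-45.0°)) = 169.7 - j169.7 V
  V2 = 44.7·(cos(-90.0°) + j·sin(-90.0°)) = 0 - j44.7 V
  V3 = 71.8·(cos(0.0°) + j·sin(0.0°)) = 71.8 V
Step 2 — Sum components: V_total = 241.5 - j214.4 V.
Step 3 — Convert to polar: |V_total| = 322.9 V, ∠V_total = -41.6°.

V_total = 322.9∠-41.6° V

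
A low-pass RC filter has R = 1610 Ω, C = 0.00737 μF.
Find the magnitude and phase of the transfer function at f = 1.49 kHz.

Step 1 — Angular frequency: ω = 2π·1490 = 9362 rad/s.
Step 2 — Transfer function: H(jω) = 1/(1 + jωRC).
Step 3 — Denominator: 1 + jωRC = 1 + j·9362·1610·7.37e-09 = 1 + j0.1111.
Step 4 — H = 0.9878 - j0.1097.
Step 5 — Magnitude: |H| = 0.9939 (-0.1 dB); phase: φ = -6.3°.

|H| = 0.9939 (-0.1 dB), φ = -6.3°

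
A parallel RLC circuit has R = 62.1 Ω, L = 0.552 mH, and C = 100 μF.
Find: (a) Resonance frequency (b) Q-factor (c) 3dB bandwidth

Step 1 — Resonance: ω₀ = 1/√(LC) = 1/√(0.000552·0.0001) = 4256 rad/s.
Step 2 — f₀ = ω₀/(2π) = 677.4 Hz.
Step 3 — Parallel Q: Q = R/(ω₀L) = 62.1/(4256·0.000552) = 26.43.
Step 4 — Bandwidth: Δω = ω₀/Q = 161 rad/s; BW = Δω/(2π) = 25.63 Hz.

(a) f₀ = 677.4 Hz  (b) Q = 26.43  (c) BW = 25.63 Hz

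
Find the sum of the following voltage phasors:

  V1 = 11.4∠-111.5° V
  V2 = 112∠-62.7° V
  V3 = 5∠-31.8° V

Step 1 — Convert each phasor to rectangular form:
  V1 = 11.4·(cos(-111.5°) + j·sin(-111.5°)) = -4.178 - j10.61 V
  V2 = 112·(cos(-62.7°) + j·sin(-62.7°)) = 51.37 - j99.53 V
  V3 = 5·(cos(-31.8°) + j·sin(-31.8°)) = 4.249 - j2.635 V
Step 2 — Sum components: V_total = 51.44 - j112.8 V.
Step 3 — Convert to polar: |V_total| = 123.9 V, ∠V_total = -65.5°.

V_total = 123.9∠-65.5° V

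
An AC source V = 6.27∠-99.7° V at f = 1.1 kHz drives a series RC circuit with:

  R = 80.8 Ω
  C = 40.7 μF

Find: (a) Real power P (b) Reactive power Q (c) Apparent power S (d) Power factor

Step 1 — Angular frequency: ω = 2π·f = 2π·1100 = 6912 rad/s.
Step 2 — Component impedances:
  R: Z = R = 80.8 Ω
  C: Z = 1/(jωC) = -j/(ω·C) = 0 - j3.555 Ω
Step 3 — Series combination: Z_total = R + C = 80.8 - j3.555 Ω = 80.88∠-2.5° Ω.
Step 4 — Source phasor: V = 6.27∠-99.7° V = -1.056 - j6.18 V.
Step 5 — Current: I = V / Z = -0.009691 - j0.07692 A = 0.07752∠-97.2° A.
Step 6 — Complex power: S = V·I* = 0.4856 - j0.02137 VA.
Step 7 — Real power: P = Re(S) = 0.4856 W.
Step 8 — Reactive power: Q = Im(S) = -0.02137 VAR.
Step 9 — Apparent power: |S| = 0.4861 VA.
Step 10 — Power factor: PF = P/|S| = 0.999 (leading).

(a) P = 0.4856 W  (b) Q = -0.02137 VAR  (c) S = 0.4861 VA  (d) PF = 0.999 (leading)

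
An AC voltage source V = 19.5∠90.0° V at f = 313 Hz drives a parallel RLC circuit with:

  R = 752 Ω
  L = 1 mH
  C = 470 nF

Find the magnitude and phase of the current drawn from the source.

Step 1 — Angular frequency: ω = 2π·f = 2π·313 = 1967 rad/s.
Step 2 — Component impedances:
  R: Z = R = 752 Ω
  L: Z = jωL = j·1967·0.001 = 0 + j1.967 Ω
  C: Z = 1/(jωC) = -j/(ω·C) = 0 - j1082 Ω
Step 3 — Parallel combination: 1/Z_total = 1/R + 1/L + 1/C; Z_total = 0.005162 + j1.97 Ω = 1.97∠89.8° Ω.
Step 4 — Source phasor: V = 19.5∠90.0° V = 0 + j19.5 V.
Step 5 — Ohm's law: I = V / Z_total = (0 + j19.5) / (0.005162 + j1.97) = 9.897 + j0.02593 A.
Step 6 — Convert to polar: |I| = 9.897 A, ∠I = 0.2°.

I = 9.897∠0.2° A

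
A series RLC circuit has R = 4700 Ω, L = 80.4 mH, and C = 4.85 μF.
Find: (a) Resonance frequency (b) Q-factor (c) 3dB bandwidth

Step 1 — Resonance condition Im(Z)=0 gives ω₀ = 1/√(LC).
Step 2 — ω₀ = 1/√(0.0804·4.85e-06) = 1601 rad/s.
Step 3 — f₀ = ω₀/(2π) = 254.9 Hz.
Step 4 — Series Q: Q = ω₀L/R = 1601·0.0804/4700 = 0.02739.
Step 5 — 3dB bandwidth: Δω = ω₀/Q = 5.846e+04 rad/s; BW = Δω/(2π) = 9304 Hz.

(a) f₀ = 254.9 Hz  (b) Q = 0.02739  (c) BW = 9304 Hz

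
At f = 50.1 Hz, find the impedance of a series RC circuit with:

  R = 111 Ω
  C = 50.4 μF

Step 1 — Angular frequency: ω = 2π·f = 2π·50.1 = 314.8 rad/s.
Step 2 — Component impedances:
  R: Z = R = 111 Ω
  C: Z = 1/(jωC) = -j/(ω·C) = 0 - j63.03 Ω
Step 3 — Series combination: Z_total = R + C = 111 - j63.03 Ω = 127.6∠-29.6° Ω.

Z = 111 - j63.03 Ω = 127.6∠-29.6° Ω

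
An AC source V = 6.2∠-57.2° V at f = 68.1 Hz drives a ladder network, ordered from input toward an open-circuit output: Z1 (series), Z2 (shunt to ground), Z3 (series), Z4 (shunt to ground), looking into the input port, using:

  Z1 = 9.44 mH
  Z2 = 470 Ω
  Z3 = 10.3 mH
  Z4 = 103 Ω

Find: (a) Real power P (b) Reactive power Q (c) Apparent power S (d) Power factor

Step 1 — Angular frequency: ω = 2π·f = 2π·68.1 = 427.9 rad/s.
Step 2 — Component impedances:
  Z1: Z = jωL = j·427.9·0.00944 = 0 + j4.039 Ω
  Z2: Z = R = 470 Ω
  Z3: Z = jωL = j·427.9·0.0103 = 0 + j4.407 Ω
  Z4: Z = R = 103 Ω
Step 3 — Ladder network (open output): work backward from the far end, alternating series and parallel combinations. Z_in = 84.51 + j7.004 Ω = 84.8∠4.7° Ω.
Step 4 — Source phasor: V = 6.2∠-57.2° V = 3.359 - j5.212 V.
Step 5 — Current: I = V / Z = 0.0344 - j0.06452 A = 0.07312∠-61.9° A.
Step 6 — Complex power: S = V·I* = 0.4518 + j0.03744 VA.
Step 7 — Real power: P = Re(S) = 0.4518 W.
Step 8 — Reactive power: Q = Im(S) = 0.03744 VAR.
Step 9 — Apparent power: |S| = 0.4533 VA.
Step 10 — Power factor: PF = P/|S| = 0.9966 (lagging).

(a) P = 0.4518 W  (b) Q = 0.03744 VAR  (c) S = 0.4533 VA  (d) PF = 0.9966 (lagging)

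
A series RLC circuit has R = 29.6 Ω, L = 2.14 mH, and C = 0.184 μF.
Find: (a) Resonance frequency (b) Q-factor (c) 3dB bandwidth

Step 1 — Resonance: ω₀ = 1/√(LC) = 1/√(0.00214·1.84e-07) = 5.039e+04 rad/s.
Step 2 — f₀ = ω₀/(2π) = 8021 Hz.
Step 3 — Series Q: Q = ω₀L/R = 5.039e+04·0.00214/29.6 = 3.643.
Step 4 — Bandwidth: Δω = ω₀/Q = 1.383e+04 rad/s; BW = Δω/(2π) = 2201 Hz.

(a) f₀ = 8021 Hz  (b) Q = 3.643  (c) BW = 2201 Hz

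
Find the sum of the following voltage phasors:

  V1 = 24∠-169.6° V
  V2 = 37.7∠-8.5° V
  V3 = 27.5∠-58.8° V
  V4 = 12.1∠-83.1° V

Step 1 — Convert each phasor to rectangular form:
  V1 = 24·(cos(-169.6°) + j·sin(-169.6°)) = -23.61 - j4.332 V
  V2 = 37.7·(cos(-8.5°) + j·sin(-8.5°)) = 37.29 - j5.572 V
  V3 = 27.5·(cos(-58.8°) + j·sin(-58.8°)) = 14.25 - j23.52 V
  V4 = 12.1·(cos(-83.1°) + j·sin(-83.1°)) = 1.454 - j12.01 V
Step 2 — Sum components: V_total = 29.38 - j45.44 V.
Step 3 — Convert to polar: |V_total| = 54.11 V, ∠V_total = -57.1°.

V_total = 54.11∠-57.1° V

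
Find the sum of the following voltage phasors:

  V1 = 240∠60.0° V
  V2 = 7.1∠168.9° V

Step 1 — Convert each phasor to rectangular form:
  V1 = 240·(cos(60.0°) + j·sin(60.0°)) = 120 + j207.8 V
  V2 = 7.1·(cos(168.9°) + j·sin(168.9°)) = -6.967 + j1.367 V
Step 2 — Sum components: V_total = 113 + j209.2 V.
Step 3 — Convert to polar: |V_total| = 237.8 V, ∠V_total = 61.6°.

V_total = 237.8∠61.6° V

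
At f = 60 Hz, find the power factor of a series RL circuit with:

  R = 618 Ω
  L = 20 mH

Step 1 — Angular frequency: ω = 2π·f = 2π·60 = 377 rad/s.
Step 2 — Component impedances:
  R: Z = R = 618 Ω
  L: Z = jωL = j·377·0.02 = 0 + j7.54 Ω
Step 3 — Series combination: Z_total = R + L = 618 + j7.54 Ω = 618∠0.7° Ω.
Step 4 — Power factor: PF = cos(φ) = Re(Z)/|Z| = 618/618.05 = 0.9999.
Step 5 — Type: Im(Z) = 7.54 ⇒ lagging (phase φ = 0.7°).

PF = 0.9999 (lagging, φ = 0.7°)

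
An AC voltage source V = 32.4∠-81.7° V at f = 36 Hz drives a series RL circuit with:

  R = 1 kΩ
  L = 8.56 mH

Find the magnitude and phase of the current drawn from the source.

Step 1 — Angular frequency: ω = 2π·f = 2π·36 = 226.2 rad/s.
Step 2 — Component impedances:
  R: Z = R = 1000 Ω
  L: Z = jωL = j·226.2·0.00856 = 0 + j1.936 Ω
Step 3 — Series combination: Z_total = R + L = 1000 + j1.936 Ω = 1000∠0.1° Ω.
Step 4 — Source phasor: V = 32.4∠-81.7° V = 4.677 - j32.06 V.
Step 5 — Ohm's law: I = V / Z_total = (4.677 - j32.06) / (1000 + j1.936) = 0.004615 - j0.03207 A.
Step 6 — Convert to polar: |I| = 0.0324 A, ∠I = -81.8°.

I = 0.0324∠-81.8° A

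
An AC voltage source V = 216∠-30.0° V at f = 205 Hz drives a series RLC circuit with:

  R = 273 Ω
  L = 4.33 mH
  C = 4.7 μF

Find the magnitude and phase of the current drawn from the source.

Step 1 — Angular frequency: ω = 2π·f = 2π·205 = 1288 rad/s.
Step 2 — Component impedances:
  R: Z = R = 273 Ω
  L: Z = jωL = j·1288·0.00433 = 0 + j5.577 Ω
  C: Z = 1/(jωC) = -j/(ω·C) = 0 - j165.2 Ω
Step 3 — Series combination: Z_total = R + L + C = 273 - j159.6 Ω = 316.2∠-30.3° Ω.
Step 4 — Source phasor: V = 216∠-30.0° V = 187.1 - j108 V.
Step 5 — Ohm's law: I = V / Z_total = (187.1 - j108) / (273 - j159.6) = 0.683 + j0.003723 A.
Step 6 — Convert to polar: |I| = 0.683 A, ∠I = 0.3°.

I = 0.683∠0.3° A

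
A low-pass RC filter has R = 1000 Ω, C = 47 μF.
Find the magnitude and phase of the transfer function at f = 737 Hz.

Step 1 — Angular frequency: ω = 2π·737 = 4631 rad/s.
Step 2 — Transfer function: H(jω) = 1/(1 + jωRC).
Step 3 — Denominator: 1 + jωRC = 1 + j·4631·1000·4.7e-05 = 1 + j217.6.
Step 4 — H = 2.111e-05 - j0.004595.
Step 5 — Magnitude: |H| = 0.004595 (-46.8 dB); phase: φ = -89.7°.

|H| = 0.004595 (-46.8 dB), φ = -89.7°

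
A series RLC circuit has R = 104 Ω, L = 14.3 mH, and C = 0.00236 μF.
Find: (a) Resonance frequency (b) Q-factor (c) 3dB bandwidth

Step 1 — Resonance: ω₀ = 1/√(LC) = 1/√(0.0143·2.36e-09) = 1.721e+05 rad/s.
Step 2 — f₀ = ω₀/(2π) = 2.74e+04 Hz.
Step 3 — Series Q: Q = ω₀L/R = 1.721e+05·0.0143/104 = 23.67.
Step 4 — Bandwidth: Δω = ω₀/Q = 7273 rad/s; BW = Δω/(2π) = 1157 Hz.

(a) f₀ = 2.74e+04 Hz  (b) Q = 23.67  (c) BW = 1157 Hz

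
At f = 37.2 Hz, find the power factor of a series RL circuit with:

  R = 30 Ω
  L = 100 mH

Step 1 — Angular frequency: ω = 2π·f = 2π·37.2 = 233.7 rad/s.
Step 2 — Component impedances:
  R: Z = R = 30 Ω
  L: Z = jωL = j·233.7·0.1 = 0 + j23.37 Ω
Step 3 — Series combination: Z_total = R + L = 30 + j23.37 Ω = 38.03∠37.9° Ω.
Step 4 — Power factor: PF = cos(φ) = Re(Z)/|Z| = 30/38.0305 = 0.7888.
Step 5 — Type: Im(Z) = 23.37 ⇒ lagging (phase φ = 37.9°).

PF = 0.7888 (lagging, φ = 37.9°)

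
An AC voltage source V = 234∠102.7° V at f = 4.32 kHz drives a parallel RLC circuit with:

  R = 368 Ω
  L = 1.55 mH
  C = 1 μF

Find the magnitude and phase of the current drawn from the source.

Step 1 — Angular frequency: ω = 2π·f = 2π·4320 = 2.714e+04 rad/s.
Step 2 — Component impedances:
  R: Z = R = 368 Ω
  L: Z = jωL = j·2.714e+04·0.00155 = 0 + j42.07 Ω
  C: Z = 1/(jωC) = -j/(ω·C) = 0 - j36.84 Ω
Step 3 — Parallel combination: 1/Z_total = 1/R + 1/L + 1/C; Z_total = 144.8 - j179.8 Ω = 230.8∠-51.2° Ω.
Step 4 — Source phasor: V = 234∠102.7° V = -51.44 + j228.3 V.
Step 5 — Ohm's law: I = V / Z_total = (-51.44 + j228.3) / (144.8 - j179.8) = -0.9102 + j0.4467 A.
Step 6 — Convert to polar: |I| = 1.014 A, ∠I = 153.9°.

I = 1.014∠153.9° A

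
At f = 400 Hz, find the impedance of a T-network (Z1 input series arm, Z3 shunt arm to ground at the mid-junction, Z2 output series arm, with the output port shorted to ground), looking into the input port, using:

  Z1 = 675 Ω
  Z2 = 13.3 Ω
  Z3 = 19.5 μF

Step 1 — Angular frequency: ω = 2π·f = 2π·400 = 2513 rad/s.
Step 2 — Component impedances:
  Z1: Z = R = 675 Ω
  Z2: Z = R = 13.3 Ω
  Z3: Z = 1/(jωC) = -j/(ω·C) = 0 - j20.4 Ω
Step 3 — With the output port shorted to ground, the output series arm Z2 runs from the junction to ground; the shunt arm Z3 also runs from the junction to ground. They appear in parallel: Z3 || Z2 = 9.334 - j6.084 Ω.
Step 4 — Series with input arm Z1: Z_in = Z1 + (Z3 || Z2) = 684.3 - j6.084 Ω = 684.4∠-0.5° Ω.

Z = 684.3 - j6.084 Ω = 684.4∠-0.5° Ω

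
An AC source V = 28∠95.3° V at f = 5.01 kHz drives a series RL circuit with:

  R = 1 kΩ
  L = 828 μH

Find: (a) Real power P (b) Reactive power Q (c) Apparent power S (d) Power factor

Step 1 — Angular frequency: ω = 2π·f = 2π·5010 = 3.148e+04 rad/s.
Step 2 — Component impedances:
  R: Z = R = 1000 Ω
  L: Z = jωL = j·3.148e+04·0.000828 = 0 + j26.06 Ω
Step 3 — Series combination: Z_total = R + L = 1000 + j26.06 Ω = 1000∠1.5° Ω.
Step 4 — Source phasor: V = 28∠95.3° V = -2.586 + j27.88 V.
Step 5 — Current: I = V / Z = -0.001858 + j0.02793 A = 0.02799∠93.8° A.
Step 6 — Complex power: S = V·I* = 0.7835 + j0.02042 VA.
Step 7 — Real power: P = Re(S) = 0.7835 W.
Step 8 — Reactive power: Q = Im(S) = 0.02042 VAR.
Step 9 — Apparent power: |S| = 0.7837 VA.
Step 10 — Power factor: PF = P/|S| = 0.9997 (lagging).

(a) P = 0.7835 W  (b) Q = 0.02042 VAR  (c) S = 0.7837 VA  (d) PF = 0.9997 (lagging)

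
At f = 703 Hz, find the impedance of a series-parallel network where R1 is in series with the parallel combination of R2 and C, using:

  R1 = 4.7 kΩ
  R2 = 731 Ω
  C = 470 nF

Step 1 — Angular frequency: ω = 2π·f = 2π·703 = 4417 rad/s.
Step 2 — Component impedances:
  R1: Z = R = 4700 Ω
  R2: Z = R = 731 Ω
  C: Z = 1/(jωC) = -j/(ω·C) = 0 - j481.7 Ω
Step 3 — Parallel branch: R2 || C = 1/(1/R2 + 1/C) = 221.3 - j335.9 Ω.
Step 4 — Series with R1: Z_total = R1 + (R2 || C) = 4921 - j335.9 Ω = 4933∠-3.9° Ω.

Z = 4921 - j335.9 Ω = 4933∠-3.9° Ω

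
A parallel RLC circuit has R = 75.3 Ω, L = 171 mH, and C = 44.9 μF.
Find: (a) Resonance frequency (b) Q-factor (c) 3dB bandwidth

Step 1 — Resonance: ω₀ = 1/√(LC) = 1/√(0.171·4.49e-05) = 360.9 rad/s.
Step 2 — f₀ = ω₀/(2π) = 57.44 Hz.
Step 3 — Parallel Q: Q = R/(ω₀L) = 75.3/(360.9·0.171) = 1.22.
Step 4 — Bandwidth: Δω = ω₀/Q = 295.8 rad/s; BW = Δω/(2π) = 47.07 Hz.

(a) f₀ = 57.44 Hz  (b) Q = 1.22  (c) BW = 47.07 Hz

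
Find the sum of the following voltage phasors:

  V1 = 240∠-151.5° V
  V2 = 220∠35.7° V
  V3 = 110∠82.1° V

Step 1 — Convert each phasor to rectangular form:
  V1 = 240·(cos(-151.5°) + j·sin(-151.5°)) = -210.9 - j114.5 V
  V2 = 220·(cos(35.7°) + j·sin(35.7°)) = 178.7 + j128.4 V
  V3 = 110·(cos(82.1°) + j·sin(82.1°)) = 15.12 + j109 V
Step 2 — Sum components: V_total = -17.14 + j122.8 V.
Step 3 — Convert to polar: |V_total| = 124 V, ∠V_total = 97.9°.

V_total = 124∠97.9° V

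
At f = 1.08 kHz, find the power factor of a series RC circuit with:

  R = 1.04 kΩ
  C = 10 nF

Step 1 — Angular frequency: ω = 2π·f = 2π·1080 = 6786 rad/s.
Step 2 — Component impedances:
  R: Z = R = 1040 Ω
  C: Z = 1/(jωC) = -j/(ω·C) = 0 - j1.474e+04 Ω
Step 3 — Series combination: Z_total = R + C = 1040 - j1.474e+04 Ω = 1.477e+04∠-86.0° Ω.
Step 4 — Power factor: PF = cos(φ) = Re(Z)/|Z| = 1040/14773 = 0.0704.
Step 5 — Type: Im(Z) = -1.474e+04 ⇒ leading (phase φ = -86.0°).

PF = 0.0704 (leading, φ = -86.0°)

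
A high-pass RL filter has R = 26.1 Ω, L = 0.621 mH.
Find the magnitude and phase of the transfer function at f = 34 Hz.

Step 1 — Angular frequency: ω = 2π·34 = 213.6 rad/s.
Step 2 — Transfer function: H(jω) = jωL/(R + jωL).
Step 3 — Numerator jωL = j·0.1327; denominator R + jωL = 26.1 + j0.1327.
Step 4 — H = 2.584e-05 + j0.005083.
Step 5 — Magnitude: |H| = 0.005083 (-45.9 dB); phase: φ = 89.7°.

|H| = 0.005083 (-45.9 dB), φ = 89.7°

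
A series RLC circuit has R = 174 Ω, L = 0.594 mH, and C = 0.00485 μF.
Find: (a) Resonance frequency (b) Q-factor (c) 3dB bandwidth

Step 1 — Resonance condition Im(Z)=0 gives ω₀ = 1/√(LC).
Step 2 — ω₀ = 1/√(0.000594·4.85e-09) = 5.892e+05 rad/s.
Step 3 — f₀ = ω₀/(2π) = 9.377e+04 Hz.
Step 4 — Series Q: Q = ω₀L/R = 5.892e+05·0.000594/174 = 2.011.
Step 5 — 3dB bandwidth: Δω = ω₀/Q = 2.929e+05 rad/s; BW = Δω/(2π) = 4.662e+04 Hz.

(a) f₀ = 9.377e+04 Hz  (b) Q = 2.011  (c) BW = 4.662e+04 Hz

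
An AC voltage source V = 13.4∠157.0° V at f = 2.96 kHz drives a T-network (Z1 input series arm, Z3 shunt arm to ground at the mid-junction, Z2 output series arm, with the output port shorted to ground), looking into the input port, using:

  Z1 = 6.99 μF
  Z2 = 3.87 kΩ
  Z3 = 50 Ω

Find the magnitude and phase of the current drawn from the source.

Step 1 — Angular frequency: ω = 2π·f = 2π·2960 = 1.86e+04 rad/s.
Step 2 — Component impedances:
  Z1: Z = 1/(jωC) = -j/(ω·C) = 0 - j7.692 Ω
  Z2: Z = R = 3870 Ω
  Z3: Z = R = 50 Ω
Step 3 — With the output port shorted to ground, the output series arm Z2 runs from the junction to ground; the shunt arm Z3 also runs from the junction to ground. They appear in parallel: Z3 || Z2 = 49.36 Ω.
Step 4 — Series with input arm Z1: Z_in = Z1 + (Z3 || Z2) = 49.36 - j7.692 Ω = 49.96∠-8.9° Ω.
Step 5 — Source phasor: V = 13.4∠157.0° V = -12.33 + j5.236 V.
Step 6 — Ohm's law: I = V / Z_total = (-12.33 + j5.236) / (49.36 - j7.692) = -0.2601 + j0.06554 A.
Step 7 — Convert to polar: |I| = 0.2682 A, ∠I = 165.9°.

I = 0.2682∠165.9° A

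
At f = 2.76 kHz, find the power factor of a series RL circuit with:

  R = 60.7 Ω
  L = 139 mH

Step 1 — Angular frequency: ω = 2π·f = 2π·2760 = 1.734e+04 rad/s.
Step 2 — Component impedances:
  R: Z = R = 60.7 Ω
  L: Z = jωL = j·1.734e+04·0.139 = 0 + j2410 Ω
Step 3 — Series combination: Z_total = R + L = 60.7 + j2410 Ω = 2411∠88.6° Ω.
Step 4 — Power factor: PF = cos(φ) = Re(Z)/|Z| = 60.7/2411.2 = 0.02517.
Step 5 — Type: Im(Z) = 2410 ⇒ lagging (phase φ = 88.6°).

PF = 0.02517 (lagging, φ = 88.6°)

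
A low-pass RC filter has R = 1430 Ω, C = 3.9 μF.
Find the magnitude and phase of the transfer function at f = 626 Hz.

Step 1 — Angular frequency: ω = 2π·626 = 3933 rad/s.
Step 2 — Transfer function: H(jω) = 1/(1 + jωRC).
Step 3 — Denominator: 1 + jωRC = 1 + j·3933·1430·3.9e-06 = 1 + j21.94.
Step 4 — H = 0.002074 - j0.04549.
Step 5 — Magnitude: |H| = 0.04554 (-26.8 dB); phase: φ = -87.4°.

|H| = 0.04554 (-26.8 dB), φ = -87.4°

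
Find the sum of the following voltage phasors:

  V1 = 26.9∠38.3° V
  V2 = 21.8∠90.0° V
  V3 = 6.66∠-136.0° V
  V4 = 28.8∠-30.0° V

Step 1 — Convert each phasor to rectangular form:
  V1 = 26.9·(cos(38.3°) + j·sin(38.3°)) = 21.11 + j16.67 V
  V2 = 21.8·(cos(90.0°) + j·sin(90.0°)) = 0 + j21.8 V
  V3 = 6.66·(cos(-136.0°) + j·sin(-136.0°)) = -4.791 - j4.626 V
  V4 = 28.8·(cos(-30.0°) + j·sin(-30.0°)) = 24.94 - j14.4 V
Step 2 — Sum components: V_total = 41.26 + j19.45 V.
Step 3 — Convert to polar: |V_total| = 45.61 V, ∠V_total = 25.2°.

V_total = 45.61∠25.2° V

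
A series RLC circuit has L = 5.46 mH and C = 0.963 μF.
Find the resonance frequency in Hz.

Step 1 — Resonance condition Im(Z)=0 gives ω₀ = 1/√(LC).
Step 2 — ω₀ = 1/√(0.00546·9.63e-07) = 1.379e+04 rad/s.
Step 3 — f₀ = ω₀/(2π) = 2195 Hz.

f₀ = 2195 Hz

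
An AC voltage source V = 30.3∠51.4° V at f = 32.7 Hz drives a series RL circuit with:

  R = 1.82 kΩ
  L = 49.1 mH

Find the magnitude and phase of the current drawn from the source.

Step 1 — Angular frequency: ω = 2π·f = 2π·32.7 = 205.5 rad/s.
Step 2 — Component impedances:
  R: Z = R = 1820 Ω
  L: Z = jωL = j·205.5·0.0491 = 0 + j10.09 Ω
Step 3 — Series combination: Z_total = R + L = 1820 + j10.09 Ω = 1820∠0.3° Ω.
Step 4 — Source phasor: V = 30.3∠51.4° V = 18.9 + j23.68 V.
Step 5 — Ohm's law: I = V / Z_total = (18.9 + j23.68) / (1820 + j10.09) = 0.01046 + j0.01295 A.
Step 6 — Convert to polar: |I| = 0.01665 A, ∠I = 51.1°.

I = 0.01665∠51.1° A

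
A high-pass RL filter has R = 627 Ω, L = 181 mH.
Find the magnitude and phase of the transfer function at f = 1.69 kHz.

Step 1 — Angular frequency: ω = 2π·1690 = 1.062e+04 rad/s.
Step 2 — Transfer function: H(jω) = jωL/(R + jωL).
Step 3 — Numerator jωL = j·1922; denominator R + jωL = 627 + j1922.
Step 4 — H = 0.9038 + j0.2948.
Step 5 — Magnitude: |H| = 0.9507 (-0.4 dB); phase: φ = 18.1°.

|H| = 0.9507 (-0.4 dB), φ = 18.1°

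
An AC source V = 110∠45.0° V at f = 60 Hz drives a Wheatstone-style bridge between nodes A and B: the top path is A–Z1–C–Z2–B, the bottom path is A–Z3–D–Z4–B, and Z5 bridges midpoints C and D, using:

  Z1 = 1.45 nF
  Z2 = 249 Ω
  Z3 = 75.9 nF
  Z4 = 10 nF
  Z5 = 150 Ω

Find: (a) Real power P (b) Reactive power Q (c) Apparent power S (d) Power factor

Step 1 — Angular frequency: ω = 2π·f = 2π·60 = 377 rad/s.
Step 2 — Component impedances:
  Z1: Z = 1/(jωC) = -j/(ω·C) = 0 - j1.829e+06 Ω
  Z2: Z = R = 249 Ω
  Z3: Z = 1/(jωC) = -j/(ω·C) = 0 - j3.495e+04 Ω
  Z4: Z = 1/(jωC) = -j/(ω·C) = 0 - j2.653e+05 Ω
  Z5: Z = R = 150 Ω
Step 3 — Bridge requires nodal analysis (the Z5 bridge couples midpoints C and D, so the two paths cannot be reduced to a simple series/parallel combination). Setting node B to ground and injecting 1 A at node A, the 3-node admittance system at A, C, D solves to V_A = Z_AB = 393.4 - j3.429e+04 Ω = 3.43e+04∠-89.3° Ω.
Step 4 — Source phasor: V = 110∠45.0° V = 77.78 + j77.78 V.
Step 5 — Current: I = V / Z = -0.002242 + j0.002294 A = 0.003207∠134.3° A.
Step 6 — Complex power: S = V·I* = 0.004047 - j0.3528 VA.
Step 7 — Real power: P = Re(S) = 0.004047 W.
Step 8 — Reactive power: Q = Im(S) = -0.3528 VAR.
Step 9 — Apparent power: |S| = 0.3528 VA.
Step 10 — Power factor: PF = P/|S| = 0.01147 (leading).

(a) P = 0.004047 W  (b) Q = -0.3528 VAR  (c) S = 0.3528 VA  (d) PF = 0.01147 (leading)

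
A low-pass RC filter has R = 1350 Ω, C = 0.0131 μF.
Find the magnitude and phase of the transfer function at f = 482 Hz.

Step 1 — Angular frequency: ω = 2π·482 = 3028 rad/s.
Step 2 — Transfer function: H(jω) = 1/(1 + jωRC).
Step 3 — Denominator: 1 + jωRC = 1 + j·3028·1350·1.31e-08 = 1 + j0.05356.
Step 4 — H = 0.9971 - j0.05341.
Step 5 — Magnitude: |H| = 0.9986 (-0.0 dB); phase: φ = -3.1°.

|H| = 0.9986 (-0.0 dB), φ = -3.1°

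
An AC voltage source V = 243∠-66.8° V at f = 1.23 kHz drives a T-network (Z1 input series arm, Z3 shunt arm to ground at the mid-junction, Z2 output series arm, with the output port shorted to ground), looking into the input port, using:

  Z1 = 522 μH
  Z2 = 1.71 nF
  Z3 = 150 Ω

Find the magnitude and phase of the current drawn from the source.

Step 1 — Angular frequency: ω = 2π·f = 2π·1230 = 7728 rad/s.
Step 2 — Component impedances:
  Z1: Z = jωL = j·7728·0.000522 = 0 + j4.034 Ω
  Z2: Z = 1/(jωC) = -j/(ω·C) = 0 - j7.567e+04 Ω
  Z3: Z = R = 150 Ω
Step 3 — With the output port shorted to ground, the output series arm Z2 runs from the junction to ground; the shunt arm Z3 also runs from the junction to ground. They appear in parallel: Z3 || Z2 = 150 - j0.2973 Ω.
Step 4 — Series with input arm Z1: Z_in = Z1 + (Z3 || Z2) = 150 + j3.737 Ω = 150∠1.4° Ω.
Step 5 — Source phasor: V = 243∠-66.8° V = 95.73 - j223.3 V.
Step 6 — Ohm's law: I = V / Z_total = (95.73 - j223.3) / (150 + j3.737) = 0.6007 - j1.504 A.
Step 7 — Convert to polar: |I| = 1.62 A, ∠I = -68.2°.

I = 1.62∠-68.2° A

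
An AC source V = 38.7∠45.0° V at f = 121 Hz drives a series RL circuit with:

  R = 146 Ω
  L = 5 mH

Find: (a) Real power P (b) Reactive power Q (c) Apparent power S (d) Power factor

Step 1 — Angular frequency: ω = 2π·f = 2π·121 = 760.3 rad/s.
Step 2 — Component impedances:
  R: Z = R = 146 Ω
  L: Z = jωL = j·760.3·0.005 = 0 + j3.801 Ω
Step 3 — Series combination: Z_total = R + L = 146 + j3.801 Ω = 146∠1.5° Ω.
Step 4 — Source phasor: V = 38.7∠45.0° V = 27.37 + j27.37 V.
Step 5 — Current: I = V / Z = 0.1922 + j0.1824 A = 0.265∠43.5° A.
Step 6 — Complex power: S = V·I* = 10.25 + j0.2669 VA.
Step 7 — Real power: P = Re(S) = 10.25 W.
Step 8 — Reactive power: Q = Im(S) = 0.2669 VAR.
Step 9 — Apparent power: |S| = 10.25 VA.
Step 10 — Power factor: PF = P/|S| = 0.9997 (lagging).

(a) P = 10.25 W  (b) Q = 0.2669 VAR  (c) S = 10.25 VA  (d) PF = 0.9997 (lagging)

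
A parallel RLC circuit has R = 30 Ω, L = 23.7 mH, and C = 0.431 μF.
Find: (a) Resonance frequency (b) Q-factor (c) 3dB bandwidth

Step 1 — Resonance: ω₀ = 1/√(LC) = 1/√(0.0237·4.31e-07) = 9894 rad/s.
Step 2 — f₀ = ω₀/(2π) = 1575 Hz.
Step 3 — Parallel Q: Q = R/(ω₀L) = 30/(9894·0.0237) = 0.1279.
Step 4 — Bandwidth: Δω = ω₀/Q = 7.734e+04 rad/s; BW = Δω/(2π) = 1.231e+04 Hz.

(a) f₀ = 1575 Hz  (b) Q = 0.1279  (c) BW = 1.231e+04 Hz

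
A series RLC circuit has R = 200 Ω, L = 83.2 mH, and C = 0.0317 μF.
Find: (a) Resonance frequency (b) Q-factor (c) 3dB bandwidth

Step 1 — Resonance condition Im(Z)=0 gives ω₀ = 1/√(LC).
Step 2 — ω₀ = 1/√(0.0832·3.17e-08) = 1.947e+04 rad/s.
Step 3 — f₀ = ω₀/(2π) = 3099 Hz.
Step 4 — Series Q: Q = ω₀L/R = 1.947e+04·0.0832/200 = 8.1.
Step 5 — 3dB bandwidth: Δω = ω₀/Q = 2404 rad/s; BW = Δω/(2π) = 382.6 Hz.

(a) f₀ = 3099 Hz  (b) Q = 8.1  (c) BW = 382.6 Hz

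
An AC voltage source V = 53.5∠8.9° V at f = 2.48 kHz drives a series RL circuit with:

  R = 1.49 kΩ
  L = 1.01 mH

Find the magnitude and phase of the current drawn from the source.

Step 1 — Angular frequency: ω = 2π·f = 2π·2480 = 1.558e+04 rad/s.
Step 2 — Component impedances:
  R: Z = R = 1490 Ω
  L: Z = jωL = j·1.558e+04·0.00101 = 0 + j15.74 Ω
Step 3 — Series combination: Z_total = R + L = 1490 + j15.74 Ω = 1490∠0.6° Ω.
Step 4 — Source phasor: V = 53.5∠8.9° V = 52.86 + j8.277 V.
Step 5 — Ohm's law: I = V / Z_total = (52.86 + j8.277) / (1490 + j15.74) = 0.03553 + j0.00518 A.
Step 6 — Convert to polar: |I| = 0.0359 A, ∠I = 8.3°.

I = 0.0359∠8.3° A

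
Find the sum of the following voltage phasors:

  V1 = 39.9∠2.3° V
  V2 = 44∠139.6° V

Step 1 — Convert each phasor to rectangular form:
  V1 = 39.9·(cos(2.3°) + j·sin(2.3°)) = 39.87 + j1.601 V
  V2 = 44·(cos(139.6°) + j·sin(139.6°)) = -33.51 + j28.52 V
Step 2 — Sum components: V_total = 6.36 + j30.12 V.
Step 3 — Convert to polar: |V_total| = 30.78 V, ∠V_total = 78.1°.

V_total = 30.78∠78.1° V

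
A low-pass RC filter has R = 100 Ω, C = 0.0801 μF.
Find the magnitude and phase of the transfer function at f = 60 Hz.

Step 1 — Angular frequency: ω = 2π·60 = 377 rad/s.
Step 2 — Transfer function: H(jω) = 1/(1 + jωRC).
Step 3 — Denominator: 1 + jωRC = 1 + j·377·100·8.01e-08 = 1 + j0.00302.
Step 4 — H = 1 - j0.00302.
Step 5 — Magnitude: |H| = 1 (-0.0 dB); phase: φ = -0.2°.

|H| = 1 (-0.0 dB), φ = -0.2°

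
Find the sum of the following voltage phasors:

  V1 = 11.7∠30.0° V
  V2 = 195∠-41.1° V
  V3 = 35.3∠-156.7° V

Step 1 — Convert each phasor to rectangular form:
  V1 = 11.7·(cos(30.0°) + j·sin(30.0°)) = 10.13 + j5.85 V
  V2 = 195·(cos(-41.1°) + j·sin(-41.1°)) = 146.9 - j128.2 V
  V3 = 35.3·(cos(-156.7°) + j·sin(-156.7°)) = -32.42 - j13.96 V
Step 2 — Sum components: V_total = 124.7 - j136.3 V.
Step 3 — Convert to polar: |V_total| = 184.7 V, ∠V_total = -47.6°.

V_total = 184.7∠-47.6° V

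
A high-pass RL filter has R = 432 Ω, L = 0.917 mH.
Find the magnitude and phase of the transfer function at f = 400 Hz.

Step 1 — Angular frequency: ω = 2π·400 = 2513 rad/s.
Step 2 — Transfer function: H(jω) = jωL/(R + jωL).
Step 3 — Numerator jωL = j·2.305; denominator R + jωL = 432 + j2.305.
Step 4 — H = 2.846e-05 + j0.005335.
Step 5 — Magnitude: |H| = 0.005335 (-45.5 dB); phase: φ = 89.7°.

|H| = 0.005335 (-45.5 dB), φ = 89.7°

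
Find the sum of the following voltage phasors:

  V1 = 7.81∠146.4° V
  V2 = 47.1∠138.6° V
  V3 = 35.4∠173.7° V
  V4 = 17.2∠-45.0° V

Step 1 — Convert each phasor to rectangular form:
  V1 = 7.81·(cos(146.4°) + j·sin(146.4°)) = -6.505 + j4.322 V
  V2 = 47.1·(cos(138.6°) + j·sin(138.6°)) = -35.33 + j31.15 V
  V3 = 35.4·(cos(173.7°) + j·sin(173.7°)) = -35.19 + j3.885 V
  V4 = 17.2·(cos(-45.0°) + j·sin(-45.0°)) = 12.16 - j12.16 V
Step 2 — Sum components: V_total = -64.86 + j27.19 V.
Step 3 — Convert to polar: |V_total| = 70.33 V, ∠V_total = 157.3°.

V_total = 70.33∠157.3° V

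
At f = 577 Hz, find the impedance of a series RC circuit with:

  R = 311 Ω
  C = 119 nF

Step 1 — Angular frequency: ω = 2π·f = 2π·577 = 3625 rad/s.
Step 2 — Component impedances:
  R: Z = R = 311 Ω
  C: Z = 1/(jωC) = -j/(ω·C) = 0 - j2318 Ω
Step 3 — Series combination: Z_total = R + C = 311 - j2318 Ω = 2339∠-82.4° Ω.

Z = 311 - j2318 Ω = 2339∠-82.4° Ω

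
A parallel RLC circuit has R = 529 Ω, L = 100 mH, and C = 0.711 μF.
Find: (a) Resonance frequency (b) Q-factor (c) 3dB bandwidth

Step 1 — Resonance: ω₀ = 1/√(LC) = 1/√(0.1·7.11e-07) = 3750 rad/s.
Step 2 — f₀ = ω₀/(2π) = 596.9 Hz.
Step 3 — Parallel Q: Q = R/(ω₀L) = 529/(3750·0.1) = 1.411.
Step 4 — Bandwidth: Δω = ω₀/Q = 2659 rad/s; BW = Δω/(2π) = 423.2 Hz.

(a) f₀ = 596.9 Hz  (b) Q = 1.411  (c) BW = 423.2 Hz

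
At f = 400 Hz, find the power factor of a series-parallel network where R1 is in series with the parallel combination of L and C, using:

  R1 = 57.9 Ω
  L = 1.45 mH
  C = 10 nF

Step 1 — Angular frequency: ω = 2π·f = 2π·400 = 2513 rad/s.
Step 2 — Component impedances:
  R1: Z = R = 57.9 Ω
  L: Z = jωL = j·2513·0.00145 = 0 + j3.644 Ω
  C: Z = 1/(jωC) = -j/(ω·C) = 0 - j3.979e+04 Ω
Step 3 — Parallel branch: L || C = 1/(1/L + 1/C) = 0 + j3.645 Ω.
Step 4 — Series with R1: Z_total = R1 + (L || C) = 57.9 + j3.645 Ω = 58.01∠3.6° Ω.
Step 5 — Power factor: PF = cos(φ) = Re(Z)/|Z| = 57.9/58.015 = 0.998.
Step 6 — Type: Im(Z) = 3.645 ⇒ lagging (phase φ = 3.6°).

PF = 0.998 (lagging, φ = 3.6°)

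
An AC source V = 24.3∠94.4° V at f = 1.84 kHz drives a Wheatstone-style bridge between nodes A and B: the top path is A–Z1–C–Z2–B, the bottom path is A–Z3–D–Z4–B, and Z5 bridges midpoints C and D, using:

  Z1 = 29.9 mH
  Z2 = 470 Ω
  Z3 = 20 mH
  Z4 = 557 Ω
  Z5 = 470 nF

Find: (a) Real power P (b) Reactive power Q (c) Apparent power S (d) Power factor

Step 1 — Angular frequency: ω = 2π·f = 2π·1840 = 1.156e+04 rad/s.
Step 2 — Component impedances:
  Z1: Z = jωL = j·1.156e+04·0.0299 = 0 + j345.7 Ω
  Z2: Z = R = 470 Ω
  Z3: Z = jωL = j·1.156e+04·0.02 = 0 + j231.2 Ω
  Z4: Z = R = 557 Ω
  Z5: Z = 1/(jωC) = -j/(ω·C) = 0 - j184 Ω
Step 3 — Bridge requires nodal analysis (the Z5 bridge couples midpoints C and D, so the two paths cannot be reduced to a simple series/parallel combination). Setting node B to ground and injecting 1 A at node A, the 3-node admittance system at A, C, D solves to V_A = Z_AB = 256.2 + j133.5 Ω = 288.9∠27.5° Ω.
Step 4 — Source phasor: V = 24.3∠94.4° V = -1.864 + j24.23 V.
Step 5 — Current: I = V / Z = 0.03302 + j0.07735 A = 0.08411∠66.9° A.
Step 6 — Complex power: S = V·I* = 1.813 + j0.9442 VA.
Step 7 — Real power: P = Re(S) = 1.813 W.
Step 8 — Reactive power: Q = Im(S) = 0.9442 VAR.
Step 9 — Apparent power: |S| = 2.044 VA.
Step 10 — Power factor: PF = P/|S| = 0.8869 (lagging).

(a) P = 1.813 W  (b) Q = 0.9442 VAR  (c) S = 2.044 VA  (d) PF = 0.8869 (lagging)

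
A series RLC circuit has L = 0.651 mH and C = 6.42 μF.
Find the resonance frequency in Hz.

Step 1 — Resonance condition Im(Z)=0 gives ω₀ = 1/√(LC).
Step 2 — ω₀ = 1/√(0.000651·6.42e-06) = 1.547e+04 rad/s.
Step 3 — f₀ = ω₀/(2π) = 2462 Hz.

f₀ = 2462 Hz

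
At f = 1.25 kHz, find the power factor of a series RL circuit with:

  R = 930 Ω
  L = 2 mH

Step 1 — Angular frequency: ω = 2π·f = 2π·1250 = 7854 rad/s.
Step 2 — Component impedances:
  R: Z = R = 930 Ω
  L: Z = jωL = j·7854·0.002 = 0 + j15.71 Ω
Step 3 — Series combination: Z_total = R + L = 930 + j15.71 Ω = 930.1∠1.0° Ω.
Step 4 — Power factor: PF = cos(φ) = Re(Z)/|Z| = 930/930.1 = 0.9999.
Step 5 — Type: Im(Z) = 15.71 ⇒ lagging (phase φ = 1.0°).

PF = 0.9999 (lagging, φ = 1.0°)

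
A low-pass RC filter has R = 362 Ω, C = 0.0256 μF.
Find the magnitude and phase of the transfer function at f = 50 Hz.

Step 1 — Angular frequency: ω = 2π·50 = 314.2 rad/s.
Step 2 — Transfer function: H(jω) = 1/(1 + jωRC).
Step 3 — Denominator: 1 + jωRC = 1 + j·314.2·362·2.56e-08 = 1 + j0.002911.
Step 4 — H = 1 - j0.002911.
Step 5 — Magnitude: |H| = 1 (-0.0 dB); phase: φ = -0.2°.

|H| = 1 (-0.0 dB), φ = -0.2°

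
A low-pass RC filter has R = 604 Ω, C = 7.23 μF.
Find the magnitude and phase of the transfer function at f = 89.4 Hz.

Step 1 — Angular frequency: ω = 2π·89.4 = 561.7 rad/s.
Step 2 — Transfer function: H(jω) = 1/(1 + jωRC).
Step 3 — Denominator: 1 + jωRC = 1 + j·561.7·604·7.23e-06 = 1 + j2.453.
Step 4 — H = 0.1425 - j0.3496.
Step 5 — Magnitude: |H| = 0.3775 (-8.5 dB); phase: φ = -67.8°.

|H| = 0.3775 (-8.5 dB), φ = -67.8°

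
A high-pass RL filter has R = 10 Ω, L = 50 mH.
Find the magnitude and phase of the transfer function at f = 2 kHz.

Step 1 — Angular frequency: ω = 2π·2000 = 1.257e+04 rad/s.
Step 2 — Transfer function: H(jω) = jωL/(R + jωL).
Step 3 — Numerator jωL = j·628.3; denominator R + jωL = 10 + j628.3.
Step 4 — H = 0.9997 + j0.01591.
Step 5 — Magnitude: |H| = 0.9999 (-0.0 dB); phase: φ = 0.9°.

|H| = 0.9999 (-0.0 dB), φ = 0.9°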